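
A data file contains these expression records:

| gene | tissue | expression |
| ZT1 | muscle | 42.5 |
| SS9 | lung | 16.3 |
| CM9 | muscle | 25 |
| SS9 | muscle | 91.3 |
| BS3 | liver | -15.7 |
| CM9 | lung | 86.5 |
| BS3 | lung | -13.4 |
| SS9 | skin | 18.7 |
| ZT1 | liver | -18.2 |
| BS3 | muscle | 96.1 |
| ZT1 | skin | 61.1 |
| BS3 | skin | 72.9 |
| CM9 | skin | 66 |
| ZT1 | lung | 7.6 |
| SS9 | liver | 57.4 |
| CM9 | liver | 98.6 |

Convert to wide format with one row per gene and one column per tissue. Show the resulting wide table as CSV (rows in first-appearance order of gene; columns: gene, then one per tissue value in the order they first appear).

gene,muscle,lung,liver,skin
ZT1,42.5,7.6,-18.2,61.1
SS9,91.3,16.3,57.4,18.7
CM9,25,86.5,98.6,66
BS3,96.1,-13.4,-15.7,72.9

Columns: gene plus the 4 distinct tissue values (muscle, lung, liver, skin).
For example, row ZT1 column muscle takes expression=42.5 from the long row (ZT1, muscle).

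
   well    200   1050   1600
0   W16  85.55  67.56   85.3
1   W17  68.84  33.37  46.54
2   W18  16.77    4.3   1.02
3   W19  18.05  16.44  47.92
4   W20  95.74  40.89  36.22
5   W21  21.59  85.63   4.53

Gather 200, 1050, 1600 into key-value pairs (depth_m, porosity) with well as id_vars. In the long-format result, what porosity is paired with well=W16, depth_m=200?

85.55

Unpivoting turns each (well, wide-column) pair into one long row.
The wide cell at row W16, column 200 holds 85.55, so the long row (W16, 200) has porosity=85.55.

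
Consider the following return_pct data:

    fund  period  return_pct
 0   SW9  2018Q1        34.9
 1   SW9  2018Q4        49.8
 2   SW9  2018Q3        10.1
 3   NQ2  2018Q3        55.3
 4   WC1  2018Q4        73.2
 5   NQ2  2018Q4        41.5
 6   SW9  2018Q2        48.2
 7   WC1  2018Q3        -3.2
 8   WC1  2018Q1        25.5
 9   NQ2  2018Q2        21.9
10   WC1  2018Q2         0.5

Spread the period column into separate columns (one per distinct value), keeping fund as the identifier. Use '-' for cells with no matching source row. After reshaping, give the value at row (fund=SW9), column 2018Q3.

10.1

The long row with fund=SW9, period=2018Q3 has return_pct=10.1.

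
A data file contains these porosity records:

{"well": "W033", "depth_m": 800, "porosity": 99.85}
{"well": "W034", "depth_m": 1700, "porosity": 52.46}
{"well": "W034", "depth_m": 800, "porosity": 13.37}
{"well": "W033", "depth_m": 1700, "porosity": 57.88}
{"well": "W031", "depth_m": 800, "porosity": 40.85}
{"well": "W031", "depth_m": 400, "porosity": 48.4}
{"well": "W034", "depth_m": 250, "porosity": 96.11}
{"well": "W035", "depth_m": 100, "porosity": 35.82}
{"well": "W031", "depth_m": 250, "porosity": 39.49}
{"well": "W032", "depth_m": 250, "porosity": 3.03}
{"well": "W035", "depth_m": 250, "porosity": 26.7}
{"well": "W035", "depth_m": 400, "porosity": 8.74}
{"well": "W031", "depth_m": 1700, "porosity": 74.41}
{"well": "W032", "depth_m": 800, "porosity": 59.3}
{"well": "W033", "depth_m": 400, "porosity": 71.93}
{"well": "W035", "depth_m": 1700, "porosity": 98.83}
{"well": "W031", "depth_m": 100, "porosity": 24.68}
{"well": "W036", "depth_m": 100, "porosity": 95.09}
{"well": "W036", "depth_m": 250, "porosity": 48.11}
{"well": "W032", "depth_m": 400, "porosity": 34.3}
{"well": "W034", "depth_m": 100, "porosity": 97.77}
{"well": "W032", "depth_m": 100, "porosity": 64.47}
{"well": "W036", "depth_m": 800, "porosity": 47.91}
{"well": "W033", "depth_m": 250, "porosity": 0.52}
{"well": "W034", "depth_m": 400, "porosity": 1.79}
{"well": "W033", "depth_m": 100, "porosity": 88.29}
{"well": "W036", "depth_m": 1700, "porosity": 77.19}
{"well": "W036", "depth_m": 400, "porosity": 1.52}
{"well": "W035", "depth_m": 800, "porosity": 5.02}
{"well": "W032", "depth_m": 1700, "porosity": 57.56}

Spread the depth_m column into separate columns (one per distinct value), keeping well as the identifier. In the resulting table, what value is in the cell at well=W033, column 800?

99.85

Wide layout: rows indexed by well, columns are the 5 distinct depth_m values (800, 1700, 400, 250, 100).
Cell (well=W033, depth_m=800) draws from the long row where well=W033 and depth_m=800, which has porosity=99.85.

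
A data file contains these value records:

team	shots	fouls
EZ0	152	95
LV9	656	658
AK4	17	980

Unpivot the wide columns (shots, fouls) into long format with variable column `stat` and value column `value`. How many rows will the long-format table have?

6

3 team values × 2 melted columns = 6 rows.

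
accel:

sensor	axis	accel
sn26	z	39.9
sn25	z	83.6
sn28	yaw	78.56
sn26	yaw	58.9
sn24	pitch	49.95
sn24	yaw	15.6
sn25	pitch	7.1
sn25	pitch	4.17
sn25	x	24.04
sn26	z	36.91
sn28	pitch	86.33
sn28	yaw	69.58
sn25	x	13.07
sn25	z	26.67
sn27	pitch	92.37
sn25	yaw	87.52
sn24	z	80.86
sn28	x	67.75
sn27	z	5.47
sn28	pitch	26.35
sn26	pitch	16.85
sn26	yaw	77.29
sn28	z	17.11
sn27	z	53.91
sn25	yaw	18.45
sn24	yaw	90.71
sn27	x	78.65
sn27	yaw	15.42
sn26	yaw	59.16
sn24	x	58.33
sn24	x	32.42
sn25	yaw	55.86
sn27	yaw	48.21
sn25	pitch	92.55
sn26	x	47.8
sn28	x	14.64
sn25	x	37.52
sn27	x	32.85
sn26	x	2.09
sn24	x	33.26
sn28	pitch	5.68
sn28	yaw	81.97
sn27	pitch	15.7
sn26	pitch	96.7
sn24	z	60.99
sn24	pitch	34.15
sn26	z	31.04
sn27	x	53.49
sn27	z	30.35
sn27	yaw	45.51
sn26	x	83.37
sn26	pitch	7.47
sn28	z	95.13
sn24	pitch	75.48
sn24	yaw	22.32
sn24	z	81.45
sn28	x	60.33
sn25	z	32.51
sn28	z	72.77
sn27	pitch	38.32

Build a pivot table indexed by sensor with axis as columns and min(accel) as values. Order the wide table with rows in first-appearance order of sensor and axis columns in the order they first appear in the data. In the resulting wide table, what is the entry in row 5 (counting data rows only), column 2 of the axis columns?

With rows in first-appearance order of sensor, row 5 is sensor=sn27. axis columns in first-appearance order: z, yaw, pitch, x; column 2 is yaw.
Long rows with sensor=sn27, axis=yaw: min(15.42, 48.21, 45.51) = 15.42.

15.42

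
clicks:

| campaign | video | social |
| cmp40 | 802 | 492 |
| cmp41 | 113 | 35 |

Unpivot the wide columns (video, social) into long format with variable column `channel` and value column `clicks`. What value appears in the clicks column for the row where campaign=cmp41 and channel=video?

Unpivoting turns each (campaign, wide-column) pair into one long row.
The wide cell at row cmp41, column video holds 113, so the long row (cmp41, video) has clicks=113.

113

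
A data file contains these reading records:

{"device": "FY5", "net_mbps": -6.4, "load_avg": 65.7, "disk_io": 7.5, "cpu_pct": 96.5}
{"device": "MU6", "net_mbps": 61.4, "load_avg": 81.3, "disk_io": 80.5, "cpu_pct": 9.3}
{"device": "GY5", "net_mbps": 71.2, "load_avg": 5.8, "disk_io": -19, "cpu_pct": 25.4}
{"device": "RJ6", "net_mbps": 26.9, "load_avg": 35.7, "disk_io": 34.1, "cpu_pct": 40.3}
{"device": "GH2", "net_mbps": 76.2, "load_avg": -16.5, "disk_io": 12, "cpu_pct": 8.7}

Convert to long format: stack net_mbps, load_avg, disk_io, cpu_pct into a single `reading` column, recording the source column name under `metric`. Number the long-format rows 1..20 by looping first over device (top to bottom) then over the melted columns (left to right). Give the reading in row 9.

20 rows total (5 × 4). Row 9: index ⌊(9-1)/4⌋ = 2 into device → GY5; (9-1) mod 4 = 0 into the melted columns → net_mbps.
So row 9 is (GY5, net_mbps, 71.2); reading = 71.2.

71.2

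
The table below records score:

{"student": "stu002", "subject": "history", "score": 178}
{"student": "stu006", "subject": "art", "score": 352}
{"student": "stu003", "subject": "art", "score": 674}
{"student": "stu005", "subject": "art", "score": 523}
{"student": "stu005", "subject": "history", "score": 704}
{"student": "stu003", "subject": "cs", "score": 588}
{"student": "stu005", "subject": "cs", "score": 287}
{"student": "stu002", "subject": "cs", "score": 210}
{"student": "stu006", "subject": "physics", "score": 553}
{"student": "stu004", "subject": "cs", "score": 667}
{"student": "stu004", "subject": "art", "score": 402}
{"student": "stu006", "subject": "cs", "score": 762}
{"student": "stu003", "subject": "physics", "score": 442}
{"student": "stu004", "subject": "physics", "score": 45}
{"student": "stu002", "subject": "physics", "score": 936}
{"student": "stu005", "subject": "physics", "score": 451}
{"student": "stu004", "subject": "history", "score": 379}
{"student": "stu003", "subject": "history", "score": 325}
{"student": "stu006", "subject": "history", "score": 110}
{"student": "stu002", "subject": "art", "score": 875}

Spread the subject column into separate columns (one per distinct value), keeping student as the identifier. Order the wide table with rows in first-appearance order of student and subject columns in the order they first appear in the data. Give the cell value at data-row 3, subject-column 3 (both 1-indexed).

With rows in first-appearance order of student, row 3 is student=stu003. subject columns in first-appearance order: history, art, cs, physics; column 3 is cs.
Long rows with student=stu003, subject=cs: score = 588.

588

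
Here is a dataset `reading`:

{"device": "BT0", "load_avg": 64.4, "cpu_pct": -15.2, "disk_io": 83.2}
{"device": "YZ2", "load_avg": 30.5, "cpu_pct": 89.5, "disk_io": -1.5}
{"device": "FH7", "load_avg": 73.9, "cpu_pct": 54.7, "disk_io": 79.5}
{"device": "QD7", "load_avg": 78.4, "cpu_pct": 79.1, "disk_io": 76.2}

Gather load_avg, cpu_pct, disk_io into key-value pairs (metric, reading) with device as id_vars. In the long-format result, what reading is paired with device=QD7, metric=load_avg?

Unpivoting turns each (device, wide-column) pair into one long row.
The wide cell at row QD7, column load_avg holds 78.4, so the long row (QD7, load_avg) has reading=78.4.

78.4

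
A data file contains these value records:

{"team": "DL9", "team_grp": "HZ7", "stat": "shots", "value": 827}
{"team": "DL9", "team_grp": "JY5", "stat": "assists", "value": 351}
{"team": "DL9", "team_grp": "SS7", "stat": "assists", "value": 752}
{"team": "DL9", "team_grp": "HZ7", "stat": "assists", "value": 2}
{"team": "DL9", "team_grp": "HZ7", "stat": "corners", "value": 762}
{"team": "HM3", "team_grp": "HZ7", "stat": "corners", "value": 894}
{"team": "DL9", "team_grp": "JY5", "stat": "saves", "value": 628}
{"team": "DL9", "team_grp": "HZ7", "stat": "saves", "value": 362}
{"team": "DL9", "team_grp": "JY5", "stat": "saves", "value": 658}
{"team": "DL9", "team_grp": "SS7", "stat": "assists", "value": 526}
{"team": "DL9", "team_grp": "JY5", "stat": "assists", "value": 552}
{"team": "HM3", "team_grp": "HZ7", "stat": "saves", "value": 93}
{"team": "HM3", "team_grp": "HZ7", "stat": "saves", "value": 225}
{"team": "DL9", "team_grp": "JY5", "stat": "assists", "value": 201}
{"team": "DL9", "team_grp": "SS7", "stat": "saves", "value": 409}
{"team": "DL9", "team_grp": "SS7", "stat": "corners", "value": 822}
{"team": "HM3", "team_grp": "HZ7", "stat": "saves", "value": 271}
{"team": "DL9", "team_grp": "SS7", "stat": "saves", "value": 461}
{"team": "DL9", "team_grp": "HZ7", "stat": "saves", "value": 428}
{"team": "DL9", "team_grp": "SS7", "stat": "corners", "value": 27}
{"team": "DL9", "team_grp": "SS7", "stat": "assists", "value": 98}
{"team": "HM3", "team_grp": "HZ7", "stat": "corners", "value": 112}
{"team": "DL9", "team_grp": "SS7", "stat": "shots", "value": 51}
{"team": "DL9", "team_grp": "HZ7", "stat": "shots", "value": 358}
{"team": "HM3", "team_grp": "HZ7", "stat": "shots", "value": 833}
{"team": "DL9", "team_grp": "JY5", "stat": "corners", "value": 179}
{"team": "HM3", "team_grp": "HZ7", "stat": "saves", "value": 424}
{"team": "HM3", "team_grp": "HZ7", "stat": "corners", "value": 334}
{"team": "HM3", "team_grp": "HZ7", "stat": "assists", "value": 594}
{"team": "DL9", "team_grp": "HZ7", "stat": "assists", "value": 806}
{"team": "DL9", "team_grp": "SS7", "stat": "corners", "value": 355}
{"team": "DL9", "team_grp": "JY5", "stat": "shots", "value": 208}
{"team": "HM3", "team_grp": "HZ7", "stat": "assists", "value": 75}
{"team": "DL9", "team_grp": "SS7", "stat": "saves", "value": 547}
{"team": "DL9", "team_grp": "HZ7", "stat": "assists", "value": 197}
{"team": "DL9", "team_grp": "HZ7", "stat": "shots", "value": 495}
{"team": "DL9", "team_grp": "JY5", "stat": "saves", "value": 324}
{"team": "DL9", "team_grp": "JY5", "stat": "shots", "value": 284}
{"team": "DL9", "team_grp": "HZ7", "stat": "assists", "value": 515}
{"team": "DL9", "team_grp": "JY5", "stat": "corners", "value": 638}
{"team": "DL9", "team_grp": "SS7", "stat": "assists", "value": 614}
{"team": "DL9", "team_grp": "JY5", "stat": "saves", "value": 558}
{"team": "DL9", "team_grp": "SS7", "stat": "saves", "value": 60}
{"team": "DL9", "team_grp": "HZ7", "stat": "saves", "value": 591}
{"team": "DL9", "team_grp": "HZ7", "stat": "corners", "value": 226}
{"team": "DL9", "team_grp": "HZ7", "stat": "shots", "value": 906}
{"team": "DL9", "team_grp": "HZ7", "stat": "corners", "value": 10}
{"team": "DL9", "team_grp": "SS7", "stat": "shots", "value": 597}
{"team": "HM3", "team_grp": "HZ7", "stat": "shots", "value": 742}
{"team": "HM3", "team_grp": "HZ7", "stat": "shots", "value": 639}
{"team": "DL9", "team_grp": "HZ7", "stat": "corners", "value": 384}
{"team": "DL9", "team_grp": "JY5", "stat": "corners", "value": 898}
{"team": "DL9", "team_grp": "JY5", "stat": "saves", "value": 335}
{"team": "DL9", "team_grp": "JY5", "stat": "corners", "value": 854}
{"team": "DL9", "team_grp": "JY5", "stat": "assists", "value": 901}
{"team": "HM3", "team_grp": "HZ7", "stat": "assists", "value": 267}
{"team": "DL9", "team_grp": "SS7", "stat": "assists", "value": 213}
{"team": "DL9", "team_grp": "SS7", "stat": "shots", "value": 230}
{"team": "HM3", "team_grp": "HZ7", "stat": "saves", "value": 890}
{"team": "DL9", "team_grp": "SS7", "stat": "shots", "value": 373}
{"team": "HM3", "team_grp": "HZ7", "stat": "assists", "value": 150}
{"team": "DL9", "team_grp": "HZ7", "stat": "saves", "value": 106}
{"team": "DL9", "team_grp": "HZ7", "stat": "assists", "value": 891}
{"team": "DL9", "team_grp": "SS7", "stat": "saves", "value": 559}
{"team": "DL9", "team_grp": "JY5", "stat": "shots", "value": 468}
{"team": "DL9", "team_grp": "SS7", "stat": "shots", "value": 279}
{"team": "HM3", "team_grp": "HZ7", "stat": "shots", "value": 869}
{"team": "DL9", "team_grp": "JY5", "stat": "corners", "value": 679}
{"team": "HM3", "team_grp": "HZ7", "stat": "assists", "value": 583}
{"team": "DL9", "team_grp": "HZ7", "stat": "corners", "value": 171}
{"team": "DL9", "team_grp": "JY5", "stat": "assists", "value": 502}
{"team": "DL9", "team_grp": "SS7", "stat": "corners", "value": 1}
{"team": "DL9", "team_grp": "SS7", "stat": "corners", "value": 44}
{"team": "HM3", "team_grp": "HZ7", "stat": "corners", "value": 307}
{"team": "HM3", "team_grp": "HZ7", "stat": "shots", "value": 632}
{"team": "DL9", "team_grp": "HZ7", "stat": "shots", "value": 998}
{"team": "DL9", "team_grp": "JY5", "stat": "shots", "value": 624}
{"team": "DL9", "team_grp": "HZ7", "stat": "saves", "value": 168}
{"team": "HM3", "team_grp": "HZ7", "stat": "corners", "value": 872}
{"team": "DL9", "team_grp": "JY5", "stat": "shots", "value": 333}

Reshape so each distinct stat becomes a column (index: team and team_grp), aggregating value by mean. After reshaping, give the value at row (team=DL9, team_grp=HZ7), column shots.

Rows with team=DL9, team_grp=HZ7 and stat=shots: value values are 827, 358, 495, 906, 998.
(827 + 358 + 495 + 906 + 998) / 5 = 716.80.

716.80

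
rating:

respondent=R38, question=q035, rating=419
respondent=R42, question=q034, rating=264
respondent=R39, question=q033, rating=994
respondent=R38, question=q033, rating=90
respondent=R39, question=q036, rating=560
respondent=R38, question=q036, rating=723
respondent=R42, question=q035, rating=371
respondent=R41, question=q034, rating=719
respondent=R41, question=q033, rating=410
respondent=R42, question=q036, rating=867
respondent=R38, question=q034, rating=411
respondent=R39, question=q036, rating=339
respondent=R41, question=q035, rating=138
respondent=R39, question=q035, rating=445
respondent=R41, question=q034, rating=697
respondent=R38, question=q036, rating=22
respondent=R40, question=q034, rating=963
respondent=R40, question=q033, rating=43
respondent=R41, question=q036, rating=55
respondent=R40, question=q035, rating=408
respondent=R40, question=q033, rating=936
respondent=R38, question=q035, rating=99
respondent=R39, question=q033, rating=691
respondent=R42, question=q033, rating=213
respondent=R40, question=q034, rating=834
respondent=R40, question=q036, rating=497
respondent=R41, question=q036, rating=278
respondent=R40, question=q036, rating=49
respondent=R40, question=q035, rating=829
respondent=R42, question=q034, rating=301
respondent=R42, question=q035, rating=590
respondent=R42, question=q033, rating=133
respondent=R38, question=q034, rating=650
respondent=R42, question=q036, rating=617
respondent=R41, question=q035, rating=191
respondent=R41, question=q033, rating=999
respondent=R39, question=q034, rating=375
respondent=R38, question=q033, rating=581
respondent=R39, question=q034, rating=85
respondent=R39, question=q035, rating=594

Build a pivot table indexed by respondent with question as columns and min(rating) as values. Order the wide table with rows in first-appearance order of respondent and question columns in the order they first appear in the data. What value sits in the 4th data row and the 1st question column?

138

With rows in first-appearance order of respondent, row 4 is respondent=R41. question columns in first-appearance order: q035, q034, q033, q036; column 1 is q035.
Long rows with respondent=R41, question=q035: min(138, 191) = 138.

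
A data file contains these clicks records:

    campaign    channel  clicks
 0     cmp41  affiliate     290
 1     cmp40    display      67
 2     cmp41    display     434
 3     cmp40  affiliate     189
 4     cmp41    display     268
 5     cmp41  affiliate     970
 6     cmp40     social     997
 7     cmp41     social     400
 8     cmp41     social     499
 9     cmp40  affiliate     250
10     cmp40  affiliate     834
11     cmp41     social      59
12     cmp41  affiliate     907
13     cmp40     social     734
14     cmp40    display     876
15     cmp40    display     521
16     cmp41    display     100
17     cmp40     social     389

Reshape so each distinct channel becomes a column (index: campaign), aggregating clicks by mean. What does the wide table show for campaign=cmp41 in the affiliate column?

Rows with campaign=cmp41 and channel=affiliate: clicks values are 290, 970, 907.
(290 + 970 + 907) / 3 = 722.33.

722.33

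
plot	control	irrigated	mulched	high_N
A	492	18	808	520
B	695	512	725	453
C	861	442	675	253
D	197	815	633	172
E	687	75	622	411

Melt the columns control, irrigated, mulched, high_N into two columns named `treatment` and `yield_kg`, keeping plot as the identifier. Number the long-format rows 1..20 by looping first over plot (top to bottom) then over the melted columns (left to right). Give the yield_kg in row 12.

20 rows total (5 × 4). Row 12: index ⌊(12-1)/4⌋ = 2 into plot → C; (12-1) mod 4 = 3 into the melted columns → high_N.
So row 12 is (C, high_N, 253); yield_kg = 253.

253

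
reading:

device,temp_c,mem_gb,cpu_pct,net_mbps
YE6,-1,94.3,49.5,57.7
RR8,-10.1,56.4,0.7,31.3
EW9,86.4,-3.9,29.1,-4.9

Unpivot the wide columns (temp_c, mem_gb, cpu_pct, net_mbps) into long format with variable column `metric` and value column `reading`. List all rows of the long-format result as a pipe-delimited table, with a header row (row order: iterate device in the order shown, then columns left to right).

| device | metric | reading |
| YE6 | temp_c | -1 |
| YE6 | mem_gb | 94.3 |
| YE6 | cpu_pct | 49.5 |
| YE6 | net_mbps | 57.7 |
| RR8 | temp_c | -10.1 |
| RR8 | mem_gb | 56.4 |
| RR8 | cpu_pct | 0.7 |
| RR8 | net_mbps | 31.3 |
| EW9 | temp_c | 86.4 |
| EW9 | mem_gb | -3.9 |
| EW9 | cpu_pct | 29.1 |
| EW9 | net_mbps | -4.9 |

Each (device, column) pair becomes one row: 3 × 4 = 12 rows.
For example, (YE6, temp_c) → reading=-1.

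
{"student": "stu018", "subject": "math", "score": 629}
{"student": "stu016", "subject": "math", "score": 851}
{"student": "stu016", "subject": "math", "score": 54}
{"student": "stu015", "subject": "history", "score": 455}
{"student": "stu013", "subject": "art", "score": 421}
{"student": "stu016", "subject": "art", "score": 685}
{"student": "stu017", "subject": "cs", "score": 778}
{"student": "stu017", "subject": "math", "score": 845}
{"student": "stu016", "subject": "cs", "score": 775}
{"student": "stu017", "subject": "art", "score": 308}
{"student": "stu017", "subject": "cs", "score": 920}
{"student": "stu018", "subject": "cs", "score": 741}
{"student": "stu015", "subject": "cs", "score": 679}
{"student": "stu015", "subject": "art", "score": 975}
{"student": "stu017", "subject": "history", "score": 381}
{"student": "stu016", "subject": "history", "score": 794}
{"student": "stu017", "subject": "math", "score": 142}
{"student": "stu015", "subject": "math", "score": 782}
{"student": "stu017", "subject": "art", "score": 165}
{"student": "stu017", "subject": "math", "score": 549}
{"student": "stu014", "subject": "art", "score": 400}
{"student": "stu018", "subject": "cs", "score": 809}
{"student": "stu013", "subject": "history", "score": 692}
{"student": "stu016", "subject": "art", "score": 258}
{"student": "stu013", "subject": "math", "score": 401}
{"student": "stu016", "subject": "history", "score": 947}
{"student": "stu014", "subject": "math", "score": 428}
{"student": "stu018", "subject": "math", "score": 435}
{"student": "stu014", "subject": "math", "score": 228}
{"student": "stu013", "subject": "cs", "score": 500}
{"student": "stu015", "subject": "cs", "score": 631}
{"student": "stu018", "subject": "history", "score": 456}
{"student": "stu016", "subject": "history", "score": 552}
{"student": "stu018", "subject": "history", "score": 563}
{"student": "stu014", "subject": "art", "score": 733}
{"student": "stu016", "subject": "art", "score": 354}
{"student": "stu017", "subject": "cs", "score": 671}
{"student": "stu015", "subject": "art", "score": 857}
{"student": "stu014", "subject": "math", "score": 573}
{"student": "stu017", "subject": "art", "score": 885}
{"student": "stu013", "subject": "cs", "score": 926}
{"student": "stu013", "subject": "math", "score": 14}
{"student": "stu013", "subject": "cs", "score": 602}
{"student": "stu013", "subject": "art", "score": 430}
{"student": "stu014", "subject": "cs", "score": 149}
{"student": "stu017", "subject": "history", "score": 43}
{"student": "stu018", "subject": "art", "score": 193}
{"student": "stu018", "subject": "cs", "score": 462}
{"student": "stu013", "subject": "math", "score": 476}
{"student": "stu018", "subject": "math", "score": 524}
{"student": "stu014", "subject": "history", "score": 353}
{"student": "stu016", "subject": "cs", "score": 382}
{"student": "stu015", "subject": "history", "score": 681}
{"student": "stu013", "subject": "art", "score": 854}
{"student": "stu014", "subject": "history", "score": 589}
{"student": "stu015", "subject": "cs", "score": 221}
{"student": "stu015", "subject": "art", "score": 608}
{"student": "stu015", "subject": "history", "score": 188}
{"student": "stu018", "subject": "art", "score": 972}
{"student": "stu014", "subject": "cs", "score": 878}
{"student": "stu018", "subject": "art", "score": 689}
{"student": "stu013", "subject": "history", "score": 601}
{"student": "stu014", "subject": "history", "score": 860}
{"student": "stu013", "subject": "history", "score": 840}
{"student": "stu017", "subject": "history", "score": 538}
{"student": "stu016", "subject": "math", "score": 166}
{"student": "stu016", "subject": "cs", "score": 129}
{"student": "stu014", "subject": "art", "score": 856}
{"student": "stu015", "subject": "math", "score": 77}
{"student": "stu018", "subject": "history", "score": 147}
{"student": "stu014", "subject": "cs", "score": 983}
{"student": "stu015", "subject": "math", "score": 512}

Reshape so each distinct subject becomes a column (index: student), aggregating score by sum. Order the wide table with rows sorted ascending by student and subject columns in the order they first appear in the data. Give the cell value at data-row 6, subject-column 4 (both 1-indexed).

2012

With rows sorted ascending by student, row 6 is student=stu018. subject columns in first-appearance order: math, history, art, cs; column 4 is cs.
Long rows with student=stu018, subject=cs: 741 + 809 + 462 = 2012.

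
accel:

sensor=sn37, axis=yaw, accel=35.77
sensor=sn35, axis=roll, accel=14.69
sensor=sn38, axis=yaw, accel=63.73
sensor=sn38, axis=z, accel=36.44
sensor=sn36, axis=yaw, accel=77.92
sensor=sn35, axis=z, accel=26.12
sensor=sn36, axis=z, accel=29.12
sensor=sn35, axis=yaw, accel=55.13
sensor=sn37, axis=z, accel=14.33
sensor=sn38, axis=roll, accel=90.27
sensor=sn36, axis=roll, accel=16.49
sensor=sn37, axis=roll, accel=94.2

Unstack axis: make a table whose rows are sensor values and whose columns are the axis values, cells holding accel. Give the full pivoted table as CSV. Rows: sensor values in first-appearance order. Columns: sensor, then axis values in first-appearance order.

sensor,yaw,roll,z
sn37,35.77,94.2,14.33
sn35,55.13,14.69,26.12
sn38,63.73,90.27,36.44
sn36,77.92,16.49,29.12

Columns: sensor plus the 3 distinct axis values (yaw, roll, z).
For example, row sn37 column yaw takes accel=35.77 from the long row (sn37, yaw).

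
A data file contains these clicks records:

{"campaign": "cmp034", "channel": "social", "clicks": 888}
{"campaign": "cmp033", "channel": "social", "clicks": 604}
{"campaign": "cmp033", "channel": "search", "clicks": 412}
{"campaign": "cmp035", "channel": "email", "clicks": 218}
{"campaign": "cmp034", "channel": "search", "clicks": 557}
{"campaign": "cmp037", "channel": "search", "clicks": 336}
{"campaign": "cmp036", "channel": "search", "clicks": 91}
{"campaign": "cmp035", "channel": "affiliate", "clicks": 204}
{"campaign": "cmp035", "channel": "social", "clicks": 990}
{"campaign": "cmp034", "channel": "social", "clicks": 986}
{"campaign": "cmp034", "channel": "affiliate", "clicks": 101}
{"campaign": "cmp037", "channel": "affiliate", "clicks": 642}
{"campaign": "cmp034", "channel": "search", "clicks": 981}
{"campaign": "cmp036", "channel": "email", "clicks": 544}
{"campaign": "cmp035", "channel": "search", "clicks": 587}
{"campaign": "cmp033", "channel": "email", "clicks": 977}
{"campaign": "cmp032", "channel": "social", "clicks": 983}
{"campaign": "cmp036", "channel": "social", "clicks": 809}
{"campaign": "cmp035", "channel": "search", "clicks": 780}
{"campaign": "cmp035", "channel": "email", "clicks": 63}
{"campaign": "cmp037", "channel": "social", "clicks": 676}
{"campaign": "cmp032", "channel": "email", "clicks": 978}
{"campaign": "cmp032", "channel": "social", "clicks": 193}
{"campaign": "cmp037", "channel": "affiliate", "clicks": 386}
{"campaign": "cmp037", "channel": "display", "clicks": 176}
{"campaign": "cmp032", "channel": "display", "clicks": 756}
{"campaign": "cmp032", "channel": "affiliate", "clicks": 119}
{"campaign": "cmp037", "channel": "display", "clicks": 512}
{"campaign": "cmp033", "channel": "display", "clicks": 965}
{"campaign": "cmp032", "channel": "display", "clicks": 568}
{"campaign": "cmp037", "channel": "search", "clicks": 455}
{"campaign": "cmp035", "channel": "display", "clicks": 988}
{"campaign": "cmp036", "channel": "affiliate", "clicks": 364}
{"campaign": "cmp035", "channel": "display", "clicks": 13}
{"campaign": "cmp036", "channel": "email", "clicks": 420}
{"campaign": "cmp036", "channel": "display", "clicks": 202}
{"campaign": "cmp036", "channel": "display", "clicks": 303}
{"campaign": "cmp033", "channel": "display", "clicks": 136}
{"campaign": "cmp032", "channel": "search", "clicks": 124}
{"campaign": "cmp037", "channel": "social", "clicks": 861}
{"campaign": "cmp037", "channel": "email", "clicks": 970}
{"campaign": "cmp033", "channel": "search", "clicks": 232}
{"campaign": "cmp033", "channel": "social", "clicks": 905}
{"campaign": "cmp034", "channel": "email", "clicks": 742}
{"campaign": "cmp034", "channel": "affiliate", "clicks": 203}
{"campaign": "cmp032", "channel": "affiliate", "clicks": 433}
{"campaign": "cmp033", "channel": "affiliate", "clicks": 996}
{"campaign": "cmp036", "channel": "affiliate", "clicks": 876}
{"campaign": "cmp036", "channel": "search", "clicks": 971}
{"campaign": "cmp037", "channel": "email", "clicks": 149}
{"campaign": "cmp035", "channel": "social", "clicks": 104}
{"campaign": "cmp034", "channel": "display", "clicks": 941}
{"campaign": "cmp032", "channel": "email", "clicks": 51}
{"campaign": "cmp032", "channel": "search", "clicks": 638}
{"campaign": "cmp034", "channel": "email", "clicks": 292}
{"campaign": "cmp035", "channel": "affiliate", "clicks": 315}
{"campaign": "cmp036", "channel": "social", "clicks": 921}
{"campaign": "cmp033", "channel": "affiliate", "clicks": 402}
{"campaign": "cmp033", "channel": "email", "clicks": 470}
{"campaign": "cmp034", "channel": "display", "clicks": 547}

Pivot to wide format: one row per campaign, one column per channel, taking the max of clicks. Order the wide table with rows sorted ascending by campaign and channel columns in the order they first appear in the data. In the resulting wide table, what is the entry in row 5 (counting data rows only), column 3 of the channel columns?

With rows sorted ascending by campaign, row 5 is campaign=cmp036. channel columns in first-appearance order: social, search, email, affiliate, display; column 3 is email.
Long rows with campaign=cmp036, channel=email: max(544, 420) = 544.

544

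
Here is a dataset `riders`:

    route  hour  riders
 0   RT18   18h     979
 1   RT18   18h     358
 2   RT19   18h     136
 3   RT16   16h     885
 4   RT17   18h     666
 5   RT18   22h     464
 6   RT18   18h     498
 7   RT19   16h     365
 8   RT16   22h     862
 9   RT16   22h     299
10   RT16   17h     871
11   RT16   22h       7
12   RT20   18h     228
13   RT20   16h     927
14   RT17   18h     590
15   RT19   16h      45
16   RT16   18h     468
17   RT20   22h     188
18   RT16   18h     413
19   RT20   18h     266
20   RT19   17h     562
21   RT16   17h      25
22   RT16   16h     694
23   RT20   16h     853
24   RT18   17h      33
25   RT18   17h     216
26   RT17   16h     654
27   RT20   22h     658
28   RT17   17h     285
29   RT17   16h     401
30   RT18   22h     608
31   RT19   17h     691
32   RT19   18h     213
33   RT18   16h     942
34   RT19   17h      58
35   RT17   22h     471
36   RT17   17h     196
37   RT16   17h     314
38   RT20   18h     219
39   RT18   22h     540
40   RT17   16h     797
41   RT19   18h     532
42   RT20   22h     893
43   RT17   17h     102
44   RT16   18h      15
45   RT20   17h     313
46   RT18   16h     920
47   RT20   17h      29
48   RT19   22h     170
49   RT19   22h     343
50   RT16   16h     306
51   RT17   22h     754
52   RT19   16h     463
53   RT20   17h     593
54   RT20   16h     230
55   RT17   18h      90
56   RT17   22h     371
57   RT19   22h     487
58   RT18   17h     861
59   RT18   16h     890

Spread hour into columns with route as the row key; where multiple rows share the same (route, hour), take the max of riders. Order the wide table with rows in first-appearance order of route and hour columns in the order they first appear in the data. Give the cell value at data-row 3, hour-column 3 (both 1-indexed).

With rows in first-appearance order of route, row 3 is route=RT16. hour columns in first-appearance order: 18h, 16h, 22h, 17h; column 3 is 22h.
Long rows with route=RT16, hour=22h: max(862, 299, 7) = 862.

862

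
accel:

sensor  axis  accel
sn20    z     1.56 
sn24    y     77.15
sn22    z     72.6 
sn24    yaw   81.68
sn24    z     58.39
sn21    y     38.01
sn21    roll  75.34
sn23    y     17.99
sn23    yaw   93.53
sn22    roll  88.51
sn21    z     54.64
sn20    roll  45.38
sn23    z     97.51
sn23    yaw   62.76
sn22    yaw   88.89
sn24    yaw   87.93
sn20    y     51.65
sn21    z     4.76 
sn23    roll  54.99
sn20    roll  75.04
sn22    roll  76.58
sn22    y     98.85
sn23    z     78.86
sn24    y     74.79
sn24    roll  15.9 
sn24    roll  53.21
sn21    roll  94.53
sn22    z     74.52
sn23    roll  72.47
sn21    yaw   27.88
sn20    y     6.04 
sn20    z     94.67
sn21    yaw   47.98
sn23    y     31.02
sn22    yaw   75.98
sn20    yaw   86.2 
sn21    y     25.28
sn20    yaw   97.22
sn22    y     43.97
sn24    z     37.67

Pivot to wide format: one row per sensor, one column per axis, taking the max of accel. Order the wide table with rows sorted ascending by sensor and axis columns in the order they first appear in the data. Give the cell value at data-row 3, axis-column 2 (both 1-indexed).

98.85

With rows sorted ascending by sensor, row 3 is sensor=sn22. axis columns in first-appearance order: z, y, yaw, roll; column 2 is y.
Long rows with sensor=sn22, axis=y: max(98.85, 43.97) = 98.85.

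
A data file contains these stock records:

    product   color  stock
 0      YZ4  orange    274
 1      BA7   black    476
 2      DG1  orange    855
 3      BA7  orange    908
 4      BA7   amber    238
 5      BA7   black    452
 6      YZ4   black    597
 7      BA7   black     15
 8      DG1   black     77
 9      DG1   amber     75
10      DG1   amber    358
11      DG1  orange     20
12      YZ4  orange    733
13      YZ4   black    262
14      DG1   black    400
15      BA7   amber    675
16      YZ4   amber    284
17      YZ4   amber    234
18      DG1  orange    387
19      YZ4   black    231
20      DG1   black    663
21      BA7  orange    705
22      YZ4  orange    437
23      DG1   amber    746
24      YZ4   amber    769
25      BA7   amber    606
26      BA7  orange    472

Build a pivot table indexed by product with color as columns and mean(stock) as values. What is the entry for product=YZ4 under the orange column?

481.33

Rows with product=YZ4 and color=orange: stock values are 274, 733, 437.
(274 + 733 + 437) / 3 = 481.33.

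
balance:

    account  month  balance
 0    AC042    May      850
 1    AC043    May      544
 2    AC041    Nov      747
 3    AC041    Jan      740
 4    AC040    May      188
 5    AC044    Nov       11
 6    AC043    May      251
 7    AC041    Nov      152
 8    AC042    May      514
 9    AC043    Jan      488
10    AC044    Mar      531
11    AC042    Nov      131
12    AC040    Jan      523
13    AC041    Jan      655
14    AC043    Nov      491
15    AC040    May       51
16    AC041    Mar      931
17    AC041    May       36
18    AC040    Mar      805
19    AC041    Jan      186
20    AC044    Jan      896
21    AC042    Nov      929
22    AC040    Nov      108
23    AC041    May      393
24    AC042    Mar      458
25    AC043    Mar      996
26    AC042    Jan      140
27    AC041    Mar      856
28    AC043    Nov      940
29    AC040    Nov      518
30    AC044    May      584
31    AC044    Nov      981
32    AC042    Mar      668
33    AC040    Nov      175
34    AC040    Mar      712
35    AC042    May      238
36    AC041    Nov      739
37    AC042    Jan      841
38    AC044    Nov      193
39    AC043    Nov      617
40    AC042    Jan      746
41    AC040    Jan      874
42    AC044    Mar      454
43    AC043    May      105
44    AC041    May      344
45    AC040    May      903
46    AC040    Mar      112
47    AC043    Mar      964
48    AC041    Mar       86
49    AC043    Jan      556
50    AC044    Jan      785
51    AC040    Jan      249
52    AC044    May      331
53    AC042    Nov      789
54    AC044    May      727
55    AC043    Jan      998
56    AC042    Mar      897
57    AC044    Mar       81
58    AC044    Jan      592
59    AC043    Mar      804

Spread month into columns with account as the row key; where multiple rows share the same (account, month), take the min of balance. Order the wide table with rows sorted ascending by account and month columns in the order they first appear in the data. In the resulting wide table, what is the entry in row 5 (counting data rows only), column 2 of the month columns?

11

With rows sorted ascending by account, row 5 is account=AC044. month columns in first-appearance order: May, Nov, Jan, Mar; column 2 is Nov.
Long rows with account=AC044, month=Nov: min(11, 981, 193) = 11.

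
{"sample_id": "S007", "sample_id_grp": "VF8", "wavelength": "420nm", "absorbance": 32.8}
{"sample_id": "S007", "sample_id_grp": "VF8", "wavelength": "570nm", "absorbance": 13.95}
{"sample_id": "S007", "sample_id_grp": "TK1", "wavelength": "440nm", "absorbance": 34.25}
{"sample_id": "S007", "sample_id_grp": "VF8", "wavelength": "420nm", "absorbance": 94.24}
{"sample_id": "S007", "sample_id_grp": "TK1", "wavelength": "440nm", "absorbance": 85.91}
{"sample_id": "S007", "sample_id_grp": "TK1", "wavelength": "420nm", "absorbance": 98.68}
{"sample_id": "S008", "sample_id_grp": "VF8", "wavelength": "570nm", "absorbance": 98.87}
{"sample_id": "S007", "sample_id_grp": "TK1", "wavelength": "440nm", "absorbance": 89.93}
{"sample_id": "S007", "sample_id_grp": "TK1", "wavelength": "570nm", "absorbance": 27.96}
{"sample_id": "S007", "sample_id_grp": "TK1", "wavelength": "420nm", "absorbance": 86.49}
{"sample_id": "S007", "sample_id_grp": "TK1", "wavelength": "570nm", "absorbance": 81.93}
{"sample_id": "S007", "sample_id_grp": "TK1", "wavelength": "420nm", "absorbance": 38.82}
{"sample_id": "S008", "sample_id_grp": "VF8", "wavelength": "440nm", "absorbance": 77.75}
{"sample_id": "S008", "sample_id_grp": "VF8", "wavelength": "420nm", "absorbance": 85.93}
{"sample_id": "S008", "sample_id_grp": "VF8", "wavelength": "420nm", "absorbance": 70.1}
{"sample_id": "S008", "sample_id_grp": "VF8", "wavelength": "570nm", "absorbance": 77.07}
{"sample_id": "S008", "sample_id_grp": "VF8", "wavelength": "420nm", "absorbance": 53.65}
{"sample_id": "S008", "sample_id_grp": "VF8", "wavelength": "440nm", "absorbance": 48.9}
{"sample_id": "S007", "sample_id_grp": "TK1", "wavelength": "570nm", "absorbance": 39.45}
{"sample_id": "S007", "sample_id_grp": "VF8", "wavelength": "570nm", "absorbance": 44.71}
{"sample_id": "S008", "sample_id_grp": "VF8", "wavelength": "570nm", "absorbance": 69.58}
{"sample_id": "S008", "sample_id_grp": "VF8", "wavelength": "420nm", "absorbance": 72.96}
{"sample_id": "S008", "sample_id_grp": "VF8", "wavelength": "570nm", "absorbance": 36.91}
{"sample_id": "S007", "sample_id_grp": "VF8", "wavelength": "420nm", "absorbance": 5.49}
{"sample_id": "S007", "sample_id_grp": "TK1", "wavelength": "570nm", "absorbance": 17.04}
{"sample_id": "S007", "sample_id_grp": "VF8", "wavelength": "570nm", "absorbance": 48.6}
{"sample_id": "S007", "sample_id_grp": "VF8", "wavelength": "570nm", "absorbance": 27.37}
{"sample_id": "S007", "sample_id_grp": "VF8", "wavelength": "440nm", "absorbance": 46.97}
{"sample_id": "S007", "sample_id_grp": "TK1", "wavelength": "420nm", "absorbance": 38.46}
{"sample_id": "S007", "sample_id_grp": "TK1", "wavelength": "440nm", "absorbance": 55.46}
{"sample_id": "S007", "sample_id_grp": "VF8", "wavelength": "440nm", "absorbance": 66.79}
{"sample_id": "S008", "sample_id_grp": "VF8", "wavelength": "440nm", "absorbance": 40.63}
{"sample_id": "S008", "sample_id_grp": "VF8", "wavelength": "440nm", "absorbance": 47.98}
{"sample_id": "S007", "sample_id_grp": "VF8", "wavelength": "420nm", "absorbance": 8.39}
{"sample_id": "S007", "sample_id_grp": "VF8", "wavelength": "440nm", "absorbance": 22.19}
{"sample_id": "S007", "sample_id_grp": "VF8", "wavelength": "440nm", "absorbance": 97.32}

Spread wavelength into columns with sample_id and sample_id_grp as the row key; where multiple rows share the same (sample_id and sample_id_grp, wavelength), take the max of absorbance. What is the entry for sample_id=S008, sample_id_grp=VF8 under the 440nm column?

77.75

Rows with sample_id=S008, sample_id_grp=VF8 and wavelength=440nm: absorbance values are 77.75, 48.9, 40.63, 47.98.
max(77.75, 48.9, 40.63, 47.98) = 77.75.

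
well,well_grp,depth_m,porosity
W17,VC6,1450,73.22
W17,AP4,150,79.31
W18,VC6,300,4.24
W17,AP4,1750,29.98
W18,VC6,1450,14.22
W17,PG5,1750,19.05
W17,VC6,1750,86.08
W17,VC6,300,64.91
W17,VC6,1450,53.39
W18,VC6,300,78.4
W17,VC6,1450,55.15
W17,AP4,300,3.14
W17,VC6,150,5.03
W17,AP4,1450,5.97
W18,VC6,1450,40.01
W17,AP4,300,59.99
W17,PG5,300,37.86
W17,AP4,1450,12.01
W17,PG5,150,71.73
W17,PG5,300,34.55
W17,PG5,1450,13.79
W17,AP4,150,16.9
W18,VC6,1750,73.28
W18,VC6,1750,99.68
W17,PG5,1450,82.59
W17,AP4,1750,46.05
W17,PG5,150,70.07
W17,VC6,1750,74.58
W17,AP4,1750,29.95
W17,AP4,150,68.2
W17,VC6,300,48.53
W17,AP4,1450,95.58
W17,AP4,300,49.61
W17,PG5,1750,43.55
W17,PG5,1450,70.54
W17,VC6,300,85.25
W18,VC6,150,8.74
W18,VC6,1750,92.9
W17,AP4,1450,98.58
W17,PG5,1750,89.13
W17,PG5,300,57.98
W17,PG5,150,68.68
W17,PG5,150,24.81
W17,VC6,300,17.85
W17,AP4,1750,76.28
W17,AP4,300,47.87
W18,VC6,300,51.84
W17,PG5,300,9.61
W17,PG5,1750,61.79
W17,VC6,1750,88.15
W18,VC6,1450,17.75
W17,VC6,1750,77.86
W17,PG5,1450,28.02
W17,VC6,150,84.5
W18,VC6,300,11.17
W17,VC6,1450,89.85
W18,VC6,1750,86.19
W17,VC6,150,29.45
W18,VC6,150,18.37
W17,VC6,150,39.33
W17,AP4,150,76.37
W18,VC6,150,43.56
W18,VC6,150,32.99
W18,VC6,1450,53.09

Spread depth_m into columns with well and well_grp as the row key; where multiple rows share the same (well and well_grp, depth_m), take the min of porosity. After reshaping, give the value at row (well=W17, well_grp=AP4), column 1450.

Rows with well=W17, well_grp=AP4 and depth_m=1450: porosity values are 5.97, 12.01, 95.58, 98.58.
min(5.97, 12.01, 95.58, 98.58) = 5.97.

5.97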